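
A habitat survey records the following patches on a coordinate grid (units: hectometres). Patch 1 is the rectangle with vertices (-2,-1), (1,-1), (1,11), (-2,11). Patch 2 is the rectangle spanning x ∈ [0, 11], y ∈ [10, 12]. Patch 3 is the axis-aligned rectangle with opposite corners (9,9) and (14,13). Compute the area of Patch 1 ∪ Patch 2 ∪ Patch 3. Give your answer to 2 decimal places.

73.00

By inclusion–exclusion:
Individual areas: |Patch 1| = 36, |Patch 2| = 22, |Patch 3| = 20.
|Patch 1∩Patch 2|: x∈[0,1], y∈[10,11] → 1·1 = 1.
|Patch 1∩Patch 3| = 0 (no overlap).
|Patch 2∩Patch 3|: x∈[9,11], y∈[10,12] → 2·2 = 4.
|Patch 1∩Patch 2∩Patch 3| = 0.
|Patch 1 ∪ Patch 2 ∪ Patch 3| = 78 − 5 + 0 = 73.00.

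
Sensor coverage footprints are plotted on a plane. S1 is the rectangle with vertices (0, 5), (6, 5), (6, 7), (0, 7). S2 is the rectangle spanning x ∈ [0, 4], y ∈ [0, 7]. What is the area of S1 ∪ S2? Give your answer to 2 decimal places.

By inclusion–exclusion:
Individual areas: |S1| = 12, |S2| = 28.
|S1∩S2|: x∈[0,4], y∈[5,7] → 4·2 = 8.
|S1 ∪ S2| = 40 − 8 = 32.00.

32.00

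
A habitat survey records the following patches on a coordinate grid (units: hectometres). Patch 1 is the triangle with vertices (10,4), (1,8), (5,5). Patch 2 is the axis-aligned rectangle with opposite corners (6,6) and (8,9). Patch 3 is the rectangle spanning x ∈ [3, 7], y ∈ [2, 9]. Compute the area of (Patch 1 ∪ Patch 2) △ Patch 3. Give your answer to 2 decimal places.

|Patch 1 ∪ Patch 2| = 11.5.
|(Patch 1 ∪ Patch 2) ∩ Patch 3| = 6.7889.
|(Patch 1 ∪ Patch 2) △ Patch 3| = 11.5 + 28 − 13.5778 = 25.92.

25.92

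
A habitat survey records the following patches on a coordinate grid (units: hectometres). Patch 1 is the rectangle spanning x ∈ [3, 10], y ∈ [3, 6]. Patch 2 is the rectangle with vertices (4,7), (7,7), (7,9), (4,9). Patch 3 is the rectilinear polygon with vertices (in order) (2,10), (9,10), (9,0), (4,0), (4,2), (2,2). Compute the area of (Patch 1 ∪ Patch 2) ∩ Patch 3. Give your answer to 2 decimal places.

|Patch 1 ∪ Patch 2| = 27.
|(Patch 1 ∪ Patch 2) ∩ Patch 3| = 24.00.

24.00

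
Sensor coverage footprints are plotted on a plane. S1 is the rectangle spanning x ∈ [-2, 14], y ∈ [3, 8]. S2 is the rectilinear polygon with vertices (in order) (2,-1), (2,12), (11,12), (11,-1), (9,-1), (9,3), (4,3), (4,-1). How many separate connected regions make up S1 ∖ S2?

S1 ∖ S2 splits into 2 disjoint pieces (area 15, area 20).

2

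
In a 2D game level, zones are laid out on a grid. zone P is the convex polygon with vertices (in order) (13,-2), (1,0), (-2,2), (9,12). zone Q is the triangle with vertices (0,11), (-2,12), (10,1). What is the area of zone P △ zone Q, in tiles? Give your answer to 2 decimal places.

107.61

|zone P| = 106, |zone Q| = 5, |zone P∩zone Q| = 1.6954.
|zone P △ zone Q| = |zone P| + |zone Q| − 2·|zone P∩zone Q| = 106 + 5 − 3.3908 = 107.61.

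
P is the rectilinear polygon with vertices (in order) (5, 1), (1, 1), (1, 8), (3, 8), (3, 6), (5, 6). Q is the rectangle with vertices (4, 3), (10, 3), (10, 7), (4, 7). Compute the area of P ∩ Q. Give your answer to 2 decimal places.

3.00

The intersection is the polygon with vertices (5,6), (5,3), (4,3), (4,6).
By the shoelace formula its area is 3.00.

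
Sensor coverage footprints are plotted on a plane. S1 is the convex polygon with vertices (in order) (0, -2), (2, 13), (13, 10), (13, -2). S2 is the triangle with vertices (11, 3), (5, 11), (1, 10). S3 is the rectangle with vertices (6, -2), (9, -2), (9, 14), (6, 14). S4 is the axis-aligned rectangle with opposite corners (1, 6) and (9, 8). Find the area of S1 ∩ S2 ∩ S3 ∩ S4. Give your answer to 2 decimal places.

3.82

The intersection is the polygon with vertices (6,6.5), (6,8), (7.25,8), (8.75,6), (6.714,6).
By the shoelace formula its area is 3.82.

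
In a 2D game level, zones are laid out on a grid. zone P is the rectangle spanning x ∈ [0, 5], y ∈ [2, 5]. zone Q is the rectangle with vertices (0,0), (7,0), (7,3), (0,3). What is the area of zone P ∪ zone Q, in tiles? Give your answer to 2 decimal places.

31.00

By inclusion–exclusion:
Individual areas: |zone P| = 15, |zone Q| = 21.
|zone P∩zone Q|: x∈[0,5], y∈[2,3] → 5·1 = 5.
|zone P ∪ zone Q| = 36 − 5 = 31.00.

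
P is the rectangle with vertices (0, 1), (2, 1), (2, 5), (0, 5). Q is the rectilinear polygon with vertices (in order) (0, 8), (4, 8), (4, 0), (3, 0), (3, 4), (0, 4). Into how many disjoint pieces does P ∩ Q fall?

1

P ∩ Q is a single connected region.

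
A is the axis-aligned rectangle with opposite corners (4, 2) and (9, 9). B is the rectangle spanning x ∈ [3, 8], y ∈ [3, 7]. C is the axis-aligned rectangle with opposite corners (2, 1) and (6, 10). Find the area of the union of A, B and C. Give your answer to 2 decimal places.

By inclusion–exclusion:
Individual areas: |A| = 35, |B| = 20, |C| = 36.
|A∩B|: x∈[4,8], y∈[3,7] → 4·4 = 16.
|A∩C|: x∈[4,6], y∈[2,9] → 2·7 = 14.
|B∩C|: x∈[3,6], y∈[3,7] → 3·4 = 12.
|A∩B∩C| = 8.
|A ∪ B ∪ C| = 91 − 42 + 8 = 57.00.

57.00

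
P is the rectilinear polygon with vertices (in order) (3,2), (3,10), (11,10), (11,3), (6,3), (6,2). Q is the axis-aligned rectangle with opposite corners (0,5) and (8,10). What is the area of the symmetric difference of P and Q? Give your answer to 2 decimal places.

|P| = 59, |Q| = 40, |P∩Q| = 25.
|P △ Q| = |P| + |Q| − 2·|P∩Q| = 59 + 40 − 50 = 49.00.

49.00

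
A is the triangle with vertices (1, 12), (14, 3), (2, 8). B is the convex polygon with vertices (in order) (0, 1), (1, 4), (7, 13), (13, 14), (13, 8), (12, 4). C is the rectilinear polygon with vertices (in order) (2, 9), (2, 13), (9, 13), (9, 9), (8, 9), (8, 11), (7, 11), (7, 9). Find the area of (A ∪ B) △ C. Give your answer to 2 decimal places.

102.89

|A ∪ B| = 106.7724.
|(A ∪ B) ∩ C| = 14.9426.
|(A ∪ B) △ C| = 106.7724 + 26 − 29.8853 = 102.89.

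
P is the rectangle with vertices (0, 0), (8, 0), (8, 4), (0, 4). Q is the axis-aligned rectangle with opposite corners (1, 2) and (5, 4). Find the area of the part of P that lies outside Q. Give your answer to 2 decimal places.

|P∩Q|: x∈[1,5], y∈[2,4] → 4·2 = 8.
|P| = 32.
|P ∖ Q| = |P| − |P∩Q| = 32 − 8 = 24.00.

24.00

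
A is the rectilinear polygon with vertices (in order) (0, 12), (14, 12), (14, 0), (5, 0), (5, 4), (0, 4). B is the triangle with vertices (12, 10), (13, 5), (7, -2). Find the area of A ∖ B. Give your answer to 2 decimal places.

|A| = 148, |A∩B| = 17.619.
|A ∖ B| = |A| − |A∩B| = 148 − 17.619 = 130.38.

130.38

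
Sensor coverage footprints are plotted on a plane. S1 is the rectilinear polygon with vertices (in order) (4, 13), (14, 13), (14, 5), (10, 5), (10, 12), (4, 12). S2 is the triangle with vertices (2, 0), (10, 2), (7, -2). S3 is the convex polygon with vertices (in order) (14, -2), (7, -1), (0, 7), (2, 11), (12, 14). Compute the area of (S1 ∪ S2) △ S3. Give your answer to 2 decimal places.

|S1 ∪ S2| = 51.
|(S1 ∪ S2) ∩ S3| = 30.3536.
|(S1 ∪ S2) △ S3| = 51 + 144.5 − 60.7072 = 134.79.

134.79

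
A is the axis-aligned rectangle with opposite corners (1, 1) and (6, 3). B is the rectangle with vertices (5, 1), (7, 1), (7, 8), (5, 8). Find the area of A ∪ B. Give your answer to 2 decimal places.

22.00

By inclusion–exclusion:
Individual areas: |A| = 10, |B| = 14.
|A∩B|: x∈[5,6], y∈[1,3] → 1·2 = 2.
|A ∪ B| = 24 − 2 = 22.00.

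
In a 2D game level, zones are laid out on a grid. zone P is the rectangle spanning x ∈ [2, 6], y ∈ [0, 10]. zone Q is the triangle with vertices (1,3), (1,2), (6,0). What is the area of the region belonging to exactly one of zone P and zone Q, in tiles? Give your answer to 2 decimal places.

|zone P| = 40, |zone Q| = 2.5, |zone P∩zone Q| = 1.6.
|zone P △ zone Q| = |zone P| + |zone Q| − 2·|zone P∩zone Q| = 40 + 2.5 − 3.2 = 39.30.

39.30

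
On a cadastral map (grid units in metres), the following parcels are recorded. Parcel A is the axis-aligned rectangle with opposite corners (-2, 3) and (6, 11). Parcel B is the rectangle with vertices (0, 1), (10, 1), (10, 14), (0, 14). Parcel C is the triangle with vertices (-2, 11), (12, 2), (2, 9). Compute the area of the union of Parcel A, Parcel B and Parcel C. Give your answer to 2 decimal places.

By inclusion–exclusion:
Individual areas: |Parcel A| = 64, |Parcel B| = 130, |Parcel C| = 4.
|Parcel A∩Parcel B|: x∈[0,6], y∈[3,11] → 6·8 = 48.
|Parcel A∩Parcel C| = 2.9714.
|Parcel B∩Parcel C| = 3.6.
|Parcel A∩Parcel B∩Parcel C| = 2.6857.
|Parcel A ∪ Parcel B ∪ Parcel C| = 198 − 54.5714 + 2.6857 = 146.11.

146.11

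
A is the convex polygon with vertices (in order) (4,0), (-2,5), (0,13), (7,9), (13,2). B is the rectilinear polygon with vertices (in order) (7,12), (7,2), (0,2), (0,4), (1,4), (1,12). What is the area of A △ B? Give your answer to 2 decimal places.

|A| = 104, |B| = 62, |A∩B| = 53.0583.
|A △ B| = |A| + |B| − 2·|A∩B| = 104 + 62 − 106.1167 = 59.88.

59.88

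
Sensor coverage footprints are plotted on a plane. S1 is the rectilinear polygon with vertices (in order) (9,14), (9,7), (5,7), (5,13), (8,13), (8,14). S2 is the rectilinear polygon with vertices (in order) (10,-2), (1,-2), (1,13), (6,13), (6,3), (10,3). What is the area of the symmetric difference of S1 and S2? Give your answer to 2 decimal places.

|S1| = 25, |S2| = 95, |S1∩S2| = 6.
|S1 △ S2| = |S1| + |S2| − 2·|S1∩S2| = 25 + 95 − 12 = 108.00.

108.00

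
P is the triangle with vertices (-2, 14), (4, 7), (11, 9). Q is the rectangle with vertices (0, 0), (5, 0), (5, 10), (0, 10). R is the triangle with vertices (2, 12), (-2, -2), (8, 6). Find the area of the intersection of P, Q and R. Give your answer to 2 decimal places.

The intersection is the polygon with vertices (1.429,10), (4,10), (5,9), (5,7.286), (4,7).
By the shoelace formula its area is 6.21.

6.21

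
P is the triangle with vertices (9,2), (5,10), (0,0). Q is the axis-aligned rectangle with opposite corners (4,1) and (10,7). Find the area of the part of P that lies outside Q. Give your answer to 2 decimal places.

|P| = 40, |P∩Q| = 21.5.
|P ∖ Q| = |P| − |P∩Q| = 40 − 21.5 = 18.50.

18.50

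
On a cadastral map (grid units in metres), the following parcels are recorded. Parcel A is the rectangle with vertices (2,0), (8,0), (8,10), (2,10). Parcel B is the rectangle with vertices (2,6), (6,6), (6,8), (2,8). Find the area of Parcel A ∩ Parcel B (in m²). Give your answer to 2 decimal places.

|Parcel A∩Parcel B|: x∈[2,6], y∈[6,8] → 4·2 = 8.

8.00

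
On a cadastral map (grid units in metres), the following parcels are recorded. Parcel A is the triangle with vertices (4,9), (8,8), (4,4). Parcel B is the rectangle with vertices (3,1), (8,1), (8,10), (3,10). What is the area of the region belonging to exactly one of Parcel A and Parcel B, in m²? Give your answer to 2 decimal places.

|Parcel A| = 10, |Parcel B| = 45, |Parcel A∩Parcel B| = 10.
|Parcel A △ Parcel B| = |Parcel A| + |Parcel B| − 2·|Parcel A∩Parcel B| = 10 + 45 − 20 = 35.00.

35.00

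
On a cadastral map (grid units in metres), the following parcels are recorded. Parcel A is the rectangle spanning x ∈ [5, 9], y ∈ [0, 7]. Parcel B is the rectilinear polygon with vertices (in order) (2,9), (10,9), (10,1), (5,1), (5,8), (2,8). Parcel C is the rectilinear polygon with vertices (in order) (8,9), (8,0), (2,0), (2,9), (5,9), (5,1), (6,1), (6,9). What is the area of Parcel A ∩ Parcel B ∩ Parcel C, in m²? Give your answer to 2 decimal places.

12.00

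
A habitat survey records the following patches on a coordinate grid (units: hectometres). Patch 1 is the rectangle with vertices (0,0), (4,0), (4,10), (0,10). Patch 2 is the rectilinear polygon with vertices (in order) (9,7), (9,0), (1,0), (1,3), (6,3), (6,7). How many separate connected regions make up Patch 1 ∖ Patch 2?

1

Patch 1 ∖ Patch 2 is a single connected region.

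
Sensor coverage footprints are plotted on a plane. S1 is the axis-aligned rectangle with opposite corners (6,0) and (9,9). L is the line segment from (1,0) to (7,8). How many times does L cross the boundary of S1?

The segment meets the boundary at (6,6.667).

1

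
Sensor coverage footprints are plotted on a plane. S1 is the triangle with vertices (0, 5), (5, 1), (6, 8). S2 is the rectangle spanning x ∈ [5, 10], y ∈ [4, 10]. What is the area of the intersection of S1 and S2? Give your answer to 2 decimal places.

2.61

The intersection is the polygon with vertices (6,8), (5.429,4), (5,4), (5,7.5).
By the shoelace formula its area is 2.61.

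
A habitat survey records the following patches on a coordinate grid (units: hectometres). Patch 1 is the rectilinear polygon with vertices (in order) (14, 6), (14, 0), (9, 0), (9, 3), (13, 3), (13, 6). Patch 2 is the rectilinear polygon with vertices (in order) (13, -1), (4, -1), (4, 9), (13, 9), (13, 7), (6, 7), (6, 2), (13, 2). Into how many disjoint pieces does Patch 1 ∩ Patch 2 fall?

1

Patch 1 ∩ Patch 2 is a single connected region.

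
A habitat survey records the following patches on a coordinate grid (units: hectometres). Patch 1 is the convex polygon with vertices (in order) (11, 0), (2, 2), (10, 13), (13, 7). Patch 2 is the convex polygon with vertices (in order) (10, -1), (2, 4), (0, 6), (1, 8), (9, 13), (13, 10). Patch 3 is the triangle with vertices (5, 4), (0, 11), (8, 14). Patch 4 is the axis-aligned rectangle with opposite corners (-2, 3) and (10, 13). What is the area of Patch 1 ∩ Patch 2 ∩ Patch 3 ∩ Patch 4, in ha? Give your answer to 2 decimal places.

The intersection is the polygon with vertices (5,4), (4.234,5.072), (6.085,7.617).
By the shoelace formula its area is 1.97.

1.97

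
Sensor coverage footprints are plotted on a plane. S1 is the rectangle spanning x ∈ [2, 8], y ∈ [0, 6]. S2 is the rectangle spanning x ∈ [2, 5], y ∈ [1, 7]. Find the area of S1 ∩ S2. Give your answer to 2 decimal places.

|S1∩S2|: x∈[2,5], y∈[1,6] → 3·5 = 15.

15.00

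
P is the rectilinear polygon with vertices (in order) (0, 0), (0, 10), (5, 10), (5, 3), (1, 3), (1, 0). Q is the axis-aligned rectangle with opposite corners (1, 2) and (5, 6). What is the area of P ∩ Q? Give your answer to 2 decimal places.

12.00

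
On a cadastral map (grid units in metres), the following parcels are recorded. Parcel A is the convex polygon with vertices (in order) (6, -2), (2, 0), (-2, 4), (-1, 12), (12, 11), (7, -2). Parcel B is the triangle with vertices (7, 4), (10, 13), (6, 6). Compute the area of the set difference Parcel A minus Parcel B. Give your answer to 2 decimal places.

|Parcel A| = 133, |Parcel A∩Parcel B| = 7.1211.
|Parcel A ∖ Parcel B| = |Parcel A| − |Parcel A∩Parcel B| = 133 − 7.1211 = 125.88.

125.88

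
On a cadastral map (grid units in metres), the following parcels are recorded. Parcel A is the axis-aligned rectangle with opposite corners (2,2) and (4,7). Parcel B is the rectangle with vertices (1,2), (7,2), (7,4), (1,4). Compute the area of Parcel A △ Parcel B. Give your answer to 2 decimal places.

14.00

|Parcel A∩Parcel B|: x∈[2,4], y∈[2,4] → 2·2 = 4.
|Parcel A △ Parcel B| = |Parcel A| + |Parcel B| − 2·|Parcel A∩Parcel B| = 10 + 12 − 8 = 14.00.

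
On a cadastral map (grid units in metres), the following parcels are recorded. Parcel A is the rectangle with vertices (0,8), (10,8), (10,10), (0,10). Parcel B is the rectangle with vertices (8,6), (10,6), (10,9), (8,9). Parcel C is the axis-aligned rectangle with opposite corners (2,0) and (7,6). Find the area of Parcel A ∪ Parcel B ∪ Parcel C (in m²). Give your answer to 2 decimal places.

54.00

By inclusion–exclusion:
Individual areas: |Parcel A| = 20, |Parcel B| = 6, |Parcel C| = 30.
|Parcel A∩Parcel B|: x∈[8,10], y∈[8,9] → 2·1 = 2.
|Parcel A∩Parcel C| = 0 (no overlap).
|Parcel B∩Parcel C| = 0 (no overlap).
|Parcel A∩Parcel B∩Parcel C| = 0.
|Parcel A ∪ Parcel B ∪ Parcel C| = 56 − 2 + 0 = 54.00.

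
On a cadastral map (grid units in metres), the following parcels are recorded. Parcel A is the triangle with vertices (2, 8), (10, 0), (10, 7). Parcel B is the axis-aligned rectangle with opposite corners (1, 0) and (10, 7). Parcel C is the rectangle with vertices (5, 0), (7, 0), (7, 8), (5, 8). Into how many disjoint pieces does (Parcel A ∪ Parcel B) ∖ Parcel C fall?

(Parcel A ∪ Parcel B) ∖ Parcel C splits into 2 disjoint pieces (area 29.9375, area 21.5625).

2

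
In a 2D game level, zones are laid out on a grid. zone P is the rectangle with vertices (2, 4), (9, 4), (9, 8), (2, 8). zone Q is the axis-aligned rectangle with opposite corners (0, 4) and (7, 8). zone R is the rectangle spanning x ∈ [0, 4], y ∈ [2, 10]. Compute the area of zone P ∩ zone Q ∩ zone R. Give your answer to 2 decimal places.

8.00

The intersection is the polygon with vertices (2,4), (2,8), (4,8), (4,4).
By the shoelace formula its area is 8.00.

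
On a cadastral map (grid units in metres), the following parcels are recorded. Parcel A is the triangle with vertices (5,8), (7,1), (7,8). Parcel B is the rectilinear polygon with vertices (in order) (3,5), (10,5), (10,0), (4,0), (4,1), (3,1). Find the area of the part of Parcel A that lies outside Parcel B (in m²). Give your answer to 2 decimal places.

4.71

|Parcel A| = 7, |Parcel A∩Parcel B| = 2.2857.
|Parcel A ∖ Parcel B| = |Parcel A| − |Parcel A∩Parcel B| = 7 − 2.2857 = 4.71.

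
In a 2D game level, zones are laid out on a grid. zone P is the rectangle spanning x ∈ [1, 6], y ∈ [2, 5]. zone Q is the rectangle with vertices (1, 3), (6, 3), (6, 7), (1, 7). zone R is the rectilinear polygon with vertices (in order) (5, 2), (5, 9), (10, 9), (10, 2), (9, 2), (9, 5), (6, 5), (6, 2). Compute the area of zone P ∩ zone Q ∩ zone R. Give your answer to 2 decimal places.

2.00

The intersection is the polygon with vertices (5,3), (5,5), (6,5), (6,3).
By the shoelace formula its area is 2.00.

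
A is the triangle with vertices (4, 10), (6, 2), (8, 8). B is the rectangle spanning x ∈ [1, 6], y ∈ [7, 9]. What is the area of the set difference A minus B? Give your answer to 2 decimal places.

|A| = 14, |A∩B| = 3.
|A ∖ B| = |A| − |A∩B| = 14 − 3 = 11.00.

11.00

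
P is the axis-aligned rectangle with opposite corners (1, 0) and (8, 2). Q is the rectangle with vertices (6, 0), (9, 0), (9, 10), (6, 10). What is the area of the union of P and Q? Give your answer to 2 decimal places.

40.00

By inclusion–exclusion:
Individual areas: |P| = 14, |Q| = 30.
|P∩Q|: x∈[6,8], y∈[0,2] → 2·2 = 4.
|P ∪ Q| = 44 − 4 = 40.00.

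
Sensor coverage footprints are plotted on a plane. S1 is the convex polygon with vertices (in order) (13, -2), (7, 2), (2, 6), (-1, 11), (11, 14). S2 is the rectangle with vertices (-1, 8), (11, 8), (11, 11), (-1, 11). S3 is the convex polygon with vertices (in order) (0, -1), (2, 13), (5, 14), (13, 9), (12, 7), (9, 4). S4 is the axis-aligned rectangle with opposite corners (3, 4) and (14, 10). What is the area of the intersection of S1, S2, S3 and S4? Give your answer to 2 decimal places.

The intersection is the polygon with vertices (11,8), (3,8), (3,10), (11,10).
By the shoelace formula its area is 16.00.

16.00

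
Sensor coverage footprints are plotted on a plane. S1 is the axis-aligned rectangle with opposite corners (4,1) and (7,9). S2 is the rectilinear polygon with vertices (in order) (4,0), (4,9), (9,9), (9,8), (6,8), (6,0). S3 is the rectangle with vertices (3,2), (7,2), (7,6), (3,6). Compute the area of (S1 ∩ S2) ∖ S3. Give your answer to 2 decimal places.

|S1 ∩ S2| = 17.
|(S1 ∩ S2) ∩ S3| = 8.
|(S1 ∩ S2) ∖ S3| = 17 − 8 = 9.00.

9.00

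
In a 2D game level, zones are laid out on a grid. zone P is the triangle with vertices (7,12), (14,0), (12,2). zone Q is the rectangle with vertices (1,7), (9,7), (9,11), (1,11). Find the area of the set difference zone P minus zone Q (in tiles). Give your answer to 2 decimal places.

4.47

|zone P| = 5, |zone P∩zone Q| = 0.5298.
|zone P ∖ zone Q| = |zone P| − |zone P∩zone Q| = 5 − 0.5298 = 4.47.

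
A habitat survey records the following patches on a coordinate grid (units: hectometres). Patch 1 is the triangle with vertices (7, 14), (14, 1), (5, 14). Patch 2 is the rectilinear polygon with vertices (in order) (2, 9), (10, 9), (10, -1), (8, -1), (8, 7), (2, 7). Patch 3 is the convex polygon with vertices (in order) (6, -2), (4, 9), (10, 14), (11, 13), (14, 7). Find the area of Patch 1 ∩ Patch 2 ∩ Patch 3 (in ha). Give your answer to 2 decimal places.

1.62

The intersection is the polygon with vertices (10,6.778), (8.461,9), (9.692,9), (10,8.429).
By the shoelace formula its area is 1.62.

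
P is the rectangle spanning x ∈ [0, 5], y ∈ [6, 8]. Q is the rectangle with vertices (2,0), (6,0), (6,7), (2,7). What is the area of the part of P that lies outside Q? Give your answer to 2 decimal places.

|P∩Q|: x∈[2,5], y∈[6,7] → 3·1 = 3.
|P| = 10.
|P ∖ Q| = |P| − |P∩Q| = 10 − 3 = 7.00.

7.00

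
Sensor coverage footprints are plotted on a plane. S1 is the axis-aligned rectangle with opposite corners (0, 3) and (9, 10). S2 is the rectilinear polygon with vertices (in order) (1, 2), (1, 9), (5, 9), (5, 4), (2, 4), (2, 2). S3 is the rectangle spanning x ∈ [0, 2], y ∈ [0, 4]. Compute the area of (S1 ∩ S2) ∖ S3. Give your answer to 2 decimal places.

|S1 ∩ S2| = 21.
|(S1 ∩ S2) ∩ S3| = 1.
|(S1 ∩ S2) ∖ S3| = 21 − 1 = 20.00.

20.00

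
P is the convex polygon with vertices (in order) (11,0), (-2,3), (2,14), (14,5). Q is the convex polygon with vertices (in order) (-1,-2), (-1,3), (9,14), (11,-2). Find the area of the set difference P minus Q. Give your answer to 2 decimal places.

|P| = 121, |P∩Q| = 71.2919.
|P ∖ Q| = |P| − |P∩Q| = 121 − 71.2919 = 49.71.

49.71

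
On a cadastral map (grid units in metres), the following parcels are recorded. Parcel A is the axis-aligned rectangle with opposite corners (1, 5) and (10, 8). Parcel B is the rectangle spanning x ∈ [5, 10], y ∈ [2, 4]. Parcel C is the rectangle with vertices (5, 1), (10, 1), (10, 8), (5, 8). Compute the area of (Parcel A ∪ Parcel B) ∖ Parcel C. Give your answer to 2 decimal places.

12.00

|Parcel A ∪ Parcel B| = 37.
|(Parcel A ∪ Parcel B) ∩ Parcel C| = 25.
|(Parcel A ∪ Parcel B) ∖ Parcel C| = 37 − 25 = 12.00.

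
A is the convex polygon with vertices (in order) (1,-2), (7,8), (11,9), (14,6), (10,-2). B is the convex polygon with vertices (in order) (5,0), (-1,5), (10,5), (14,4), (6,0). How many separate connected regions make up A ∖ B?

2

A ∖ B splits into 2 disjoint pieces (area 28.3111, area 25.3111).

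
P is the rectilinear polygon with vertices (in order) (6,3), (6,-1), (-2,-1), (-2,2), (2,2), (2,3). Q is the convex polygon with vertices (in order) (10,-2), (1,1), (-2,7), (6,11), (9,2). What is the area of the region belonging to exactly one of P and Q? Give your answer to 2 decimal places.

|P| = 28, |Q| = 84, |P∩Q| = 13.4167.
|P △ Q| = |P| + |Q| − 2·|P∩Q| = 28 + 84 − 26.8333 = 85.17.

85.17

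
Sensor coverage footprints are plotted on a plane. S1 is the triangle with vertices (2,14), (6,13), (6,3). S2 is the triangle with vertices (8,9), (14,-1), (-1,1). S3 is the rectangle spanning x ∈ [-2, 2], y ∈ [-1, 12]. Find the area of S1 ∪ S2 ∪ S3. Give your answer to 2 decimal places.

By inclusion–exclusion:
Individual areas: |S1| = 20, |S2| = 69, |S3| = 52.
|S1∩S2| = 2.4495.
|S1∩S3| = 0.
|S2∩S3| = 4.6.
|S1∩S2∩S3| = 0.
|S1 ∪ S2 ∪ S3| = 141 − 7.0495 + 0 = 133.95.

133.95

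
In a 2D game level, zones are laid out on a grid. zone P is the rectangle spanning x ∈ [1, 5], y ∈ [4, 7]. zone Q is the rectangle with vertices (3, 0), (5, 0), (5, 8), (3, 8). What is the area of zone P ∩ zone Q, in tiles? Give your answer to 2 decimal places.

6.00

|zone P∩zone Q|: x∈[3,5], y∈[4,7] → 2·3 = 6.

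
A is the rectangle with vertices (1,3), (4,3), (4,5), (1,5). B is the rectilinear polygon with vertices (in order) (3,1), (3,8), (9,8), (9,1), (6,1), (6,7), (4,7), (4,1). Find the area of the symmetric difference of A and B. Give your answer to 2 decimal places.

32.00

|A| = 6, |B| = 30, |A∩B| = 2.
|A △ B| = |A| + |B| − 2·|A∩B| = 6 + 30 − 4 = 32.00.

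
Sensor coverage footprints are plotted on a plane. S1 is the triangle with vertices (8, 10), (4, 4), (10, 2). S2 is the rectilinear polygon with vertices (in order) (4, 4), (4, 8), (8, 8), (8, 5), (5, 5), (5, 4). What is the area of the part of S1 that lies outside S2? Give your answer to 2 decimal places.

14.33

|S1| = 22, |S1∩S2| = 7.6667.
|S1 ∖ S2| = |S1| − |S1∩S2| = 22 − 7.6667 = 14.33.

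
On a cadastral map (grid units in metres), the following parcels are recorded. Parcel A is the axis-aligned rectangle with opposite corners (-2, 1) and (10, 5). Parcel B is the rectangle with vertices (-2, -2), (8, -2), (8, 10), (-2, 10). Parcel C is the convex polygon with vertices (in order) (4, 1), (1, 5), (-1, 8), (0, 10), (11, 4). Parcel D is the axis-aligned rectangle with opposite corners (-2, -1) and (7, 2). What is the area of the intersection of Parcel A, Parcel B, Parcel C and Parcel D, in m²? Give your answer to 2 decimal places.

The intersection is the polygon with vertices (4,1), (3.25,2), (6.333,2).
By the shoelace formula its area is 1.54.

1.54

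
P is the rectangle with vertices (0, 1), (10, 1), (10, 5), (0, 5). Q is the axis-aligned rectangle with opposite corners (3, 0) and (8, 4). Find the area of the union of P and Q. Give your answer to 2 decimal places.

By inclusion–exclusion:
Individual areas: |P| = 40, |Q| = 20.
|P∩Q|: x∈[3,8], y∈[1,4] → 5·3 = 15.
|P ∪ Q| = 60 − 15 = 45.00.

45.00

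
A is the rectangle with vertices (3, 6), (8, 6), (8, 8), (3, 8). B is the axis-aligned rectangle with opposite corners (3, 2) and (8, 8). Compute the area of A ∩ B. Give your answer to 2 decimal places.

|A∩B|: x∈[3,8], y∈[6,8] → 5·2 = 10.

10.00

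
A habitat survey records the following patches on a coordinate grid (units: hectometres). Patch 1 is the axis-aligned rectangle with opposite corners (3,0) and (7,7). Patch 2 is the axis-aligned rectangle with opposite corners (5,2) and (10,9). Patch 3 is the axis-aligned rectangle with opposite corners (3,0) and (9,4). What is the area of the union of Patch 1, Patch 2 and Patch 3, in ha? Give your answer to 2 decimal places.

By inclusion–exclusion:
Individual areas: |Patch 1| = 28, |Patch 2| = 35, |Patch 3| = 24.
|Patch 1∩Patch 2|: x∈[5,7], y∈[2,7] → 2·5 = 10.
|Patch 1∩Patch 3|: x∈[3,7], y∈[0,4] → 4·4 = 16.
|Patch 2∩Patch 3|: x∈[5,9], y∈[2,4] → 4·2 = 8.
|Patch 1∩Patch 2∩Patch 3| = 4.
|Patch 1 ∪ Patch 2 ∪ Patch 3| = 87 − 34 + 4 = 57.00.

57.00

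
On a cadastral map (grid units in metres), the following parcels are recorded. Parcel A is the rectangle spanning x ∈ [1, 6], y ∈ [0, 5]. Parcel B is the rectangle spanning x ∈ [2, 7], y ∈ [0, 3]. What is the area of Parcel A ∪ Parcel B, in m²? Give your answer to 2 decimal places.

By inclusion–exclusion:
Individual areas: |Parcel A| = 25, |Parcel B| = 15.
|Parcel A∩Parcel B|: x∈[2,6], y∈[0,3] → 4·3 = 12.
|Parcel A ∪ Parcel B| = 40 − 12 = 28.00.

28.00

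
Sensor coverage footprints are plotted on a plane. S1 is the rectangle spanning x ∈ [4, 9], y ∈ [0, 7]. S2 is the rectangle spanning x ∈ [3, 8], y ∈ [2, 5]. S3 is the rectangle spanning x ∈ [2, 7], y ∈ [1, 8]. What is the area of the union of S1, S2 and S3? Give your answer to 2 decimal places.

52.00

By inclusion–exclusion:
Individual areas: |S1| = 35, |S2| = 15, |S3| = 35.
|S1∩S2|: x∈[4,8], y∈[2,5] → 4·3 = 12.
|S1∩S3|: x∈[4,7], y∈[1,7] → 3·6 = 18.
|S2∩S3|: x∈[3,7], y∈[2,5] → 4·3 = 12.
|S1∩S2∩S3| = 9.
|S1 ∪ S2 ∪ S3| = 85 − 42 + 9 = 52.00.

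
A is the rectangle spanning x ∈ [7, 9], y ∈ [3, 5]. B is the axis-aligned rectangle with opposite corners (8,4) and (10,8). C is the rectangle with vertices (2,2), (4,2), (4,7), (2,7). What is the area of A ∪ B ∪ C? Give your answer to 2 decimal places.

By inclusion–exclusion:
Individual areas: |A| = 4, |B| = 8, |C| = 10.
|A∩B|: x∈[8,9], y∈[4,5] → 1·1 = 1.
|A∩C| = 0 (no overlap).
|B∩C| = 0 (no overlap).
|A∩B∩C| = 0.
|A ∪ B ∪ C| = 22 − 1 + 0 = 21.00.

21.00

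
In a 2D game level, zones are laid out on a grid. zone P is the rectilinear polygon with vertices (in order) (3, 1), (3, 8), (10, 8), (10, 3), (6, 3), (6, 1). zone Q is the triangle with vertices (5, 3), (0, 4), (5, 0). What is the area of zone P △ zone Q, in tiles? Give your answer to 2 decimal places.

|zone P| = 41, |zone Q| = 7.5, |zone P∩zone Q| = 4.175.
|zone P △ zone Q| = |zone P| + |zone Q| − 2·|zone P∩zone Q| = 41 + 7.5 − 8.35 = 40.15.

40.15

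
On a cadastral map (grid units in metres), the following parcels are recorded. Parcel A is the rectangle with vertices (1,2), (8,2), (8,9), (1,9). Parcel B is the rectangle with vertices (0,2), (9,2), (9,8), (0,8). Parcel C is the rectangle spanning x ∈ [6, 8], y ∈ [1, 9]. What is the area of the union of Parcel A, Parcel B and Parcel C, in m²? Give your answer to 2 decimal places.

By inclusion–exclusion:
Individual areas: |Parcel A| = 49, |Parcel B| = 54, |Parcel C| = 16.
|Parcel A∩Parcel B|: x∈[1,8], y∈[2,8] → 7·6 = 42.
|Parcel A∩Parcel C|: x∈[6,8], y∈[2,9] → 2·7 = 14.
|Parcel B∩Parcel C|: x∈[6,8], y∈[2,8] → 2·6 = 12.
|Parcel A∩Parcel B∩Parcel C| = 12.
|Parcel A ∪ Parcel B ∪ Parcel C| = 119 − 68 + 12 = 63.00.

63.00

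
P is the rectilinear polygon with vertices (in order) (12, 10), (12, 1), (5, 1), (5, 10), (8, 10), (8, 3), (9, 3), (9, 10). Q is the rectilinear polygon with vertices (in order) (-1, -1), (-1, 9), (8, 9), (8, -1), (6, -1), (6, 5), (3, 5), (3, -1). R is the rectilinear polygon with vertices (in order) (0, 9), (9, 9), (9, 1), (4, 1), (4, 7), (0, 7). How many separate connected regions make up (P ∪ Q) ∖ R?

4

(P ∪ Q) ∖ R splits into 4 disjoint pieces (area 27, area 4, area 36, area 3).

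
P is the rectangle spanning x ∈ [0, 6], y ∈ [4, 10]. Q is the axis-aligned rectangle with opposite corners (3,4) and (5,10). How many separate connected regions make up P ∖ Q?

P ∖ Q splits into 2 disjoint pieces (area 6, area 18).

2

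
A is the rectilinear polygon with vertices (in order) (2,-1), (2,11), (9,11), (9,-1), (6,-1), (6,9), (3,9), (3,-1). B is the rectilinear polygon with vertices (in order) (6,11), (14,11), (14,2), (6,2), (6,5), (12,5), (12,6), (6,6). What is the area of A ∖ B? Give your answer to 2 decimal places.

30.00

|A| = 54, |A∩B| = 24.
|A ∖ B| = |A| − |A∩B| = 54 − 24 = 30.00.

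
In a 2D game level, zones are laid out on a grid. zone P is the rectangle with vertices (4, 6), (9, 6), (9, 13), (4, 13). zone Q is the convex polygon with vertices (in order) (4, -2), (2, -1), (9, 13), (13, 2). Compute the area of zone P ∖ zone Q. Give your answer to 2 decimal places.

|zone P| = 35, |zone P∩zone Q| = 12.25.
|zone P ∖ zone Q| = |zone P| − |zone P∩zone Q| = 35 − 12.25 = 22.75.

22.75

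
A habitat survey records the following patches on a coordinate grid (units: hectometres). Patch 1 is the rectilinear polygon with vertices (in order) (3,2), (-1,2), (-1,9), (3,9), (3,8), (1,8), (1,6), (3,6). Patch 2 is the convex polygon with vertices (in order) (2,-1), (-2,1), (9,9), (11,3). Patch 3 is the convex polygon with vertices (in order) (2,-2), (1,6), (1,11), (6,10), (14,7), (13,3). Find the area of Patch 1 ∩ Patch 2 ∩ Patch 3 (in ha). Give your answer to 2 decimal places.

3.27

The intersection is the polygon with vertices (3,4.636), (3,2), (1.5,2), (1.323,3.417).
By the shoelace formula its area is 3.27.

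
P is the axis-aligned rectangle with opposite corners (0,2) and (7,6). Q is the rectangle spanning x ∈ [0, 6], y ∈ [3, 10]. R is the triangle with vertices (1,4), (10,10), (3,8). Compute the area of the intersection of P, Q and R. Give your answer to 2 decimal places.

2.00

The intersection is the polygon with vertices (4,6), (1,4), (2,6).
By the shoelace formula its area is 2.00.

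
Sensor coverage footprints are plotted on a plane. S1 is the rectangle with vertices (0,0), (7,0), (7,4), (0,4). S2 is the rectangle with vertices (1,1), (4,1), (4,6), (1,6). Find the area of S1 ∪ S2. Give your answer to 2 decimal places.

34.00

By inclusion–exclusion:
Individual areas: |S1| = 28, |S2| = 15.
|S1∩S2|: x∈[1,4], y∈[1,4] → 3·3 = 9.
|S1 ∪ S2| = 43 − 9 = 34.00.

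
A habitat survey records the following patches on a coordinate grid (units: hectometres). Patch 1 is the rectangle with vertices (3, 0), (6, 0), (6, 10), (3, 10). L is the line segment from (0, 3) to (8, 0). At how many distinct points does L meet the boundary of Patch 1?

2

The segment meets the boundary at (3,1.875), (6,0.75).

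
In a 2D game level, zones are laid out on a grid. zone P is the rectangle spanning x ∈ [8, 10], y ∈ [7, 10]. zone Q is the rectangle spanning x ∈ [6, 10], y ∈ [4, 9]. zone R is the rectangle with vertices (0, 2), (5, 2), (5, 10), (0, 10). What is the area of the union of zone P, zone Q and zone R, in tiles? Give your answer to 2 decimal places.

62.00

By inclusion–exclusion:
Individual areas: |zone P| = 6, |zone Q| = 20, |zone R| = 40.
|zone P∩zone Q|: x∈[8,10], y∈[7,9] → 2·2 = 4.
|zone P∩zone R| = 0 (no overlap).
|zone Q∩zone R| = 0 (no overlap).
|zone P∩zone Q∩zone R| = 0.
|zone P ∪ zone Q ∪ zone R| = 66 − 4 + 0 = 62.00.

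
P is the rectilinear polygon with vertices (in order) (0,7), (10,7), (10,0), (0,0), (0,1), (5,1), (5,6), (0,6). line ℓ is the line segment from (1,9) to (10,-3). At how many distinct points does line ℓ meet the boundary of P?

The segment meets the boundary at (7.75,0), (5,3.667), (3.25,6), (2.5,7).

4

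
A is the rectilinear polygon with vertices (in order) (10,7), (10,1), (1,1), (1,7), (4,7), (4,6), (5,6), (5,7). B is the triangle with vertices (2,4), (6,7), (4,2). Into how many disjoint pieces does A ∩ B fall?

1

A ∩ B is a single connected region.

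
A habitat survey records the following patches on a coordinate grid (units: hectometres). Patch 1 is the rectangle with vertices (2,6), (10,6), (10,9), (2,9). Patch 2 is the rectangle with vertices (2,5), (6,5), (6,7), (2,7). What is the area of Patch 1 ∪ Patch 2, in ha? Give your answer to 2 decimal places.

28.00

By inclusion–exclusion:
Individual areas: |Patch 1| = 24, |Patch 2| = 8.
|Patch 1∩Patch 2|: x∈[2,6], y∈[6,7] → 4·1 = 4.
|Patch 1 ∪ Patch 2| = 32 − 4 = 28.00.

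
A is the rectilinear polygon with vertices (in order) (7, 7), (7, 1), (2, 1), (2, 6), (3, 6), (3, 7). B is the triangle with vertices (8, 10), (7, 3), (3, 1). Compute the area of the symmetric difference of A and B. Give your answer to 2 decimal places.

|A| = 29, |B| = 13, |A∩B| = 10.
|A △ B| = |A| + |B| − 2·|A∩B| = 29 + 13 − 20 = 22.00.

22.00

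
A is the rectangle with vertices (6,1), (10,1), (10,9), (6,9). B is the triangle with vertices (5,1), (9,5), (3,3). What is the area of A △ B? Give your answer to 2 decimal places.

|A| = 32, |B| = 8, |A∩B| = 3.
|A △ B| = |A| + |B| − 2·|A∩B| = 32 + 8 − 6 = 34.00.

34.00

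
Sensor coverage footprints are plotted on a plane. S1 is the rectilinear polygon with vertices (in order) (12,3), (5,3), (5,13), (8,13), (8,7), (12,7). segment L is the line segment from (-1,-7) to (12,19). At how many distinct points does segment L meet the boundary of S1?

2

The segment meets the boundary at (8,11), (5,5).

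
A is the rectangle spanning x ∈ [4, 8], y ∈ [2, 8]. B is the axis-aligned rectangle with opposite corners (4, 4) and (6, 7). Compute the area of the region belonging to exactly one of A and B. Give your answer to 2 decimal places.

18.00

|A∩B|: x∈[4,6], y∈[4,7] → 2·3 = 6.
|A △ B| = |A| + |B| − 2·|A∩B| = 24 + 6 − 12 = 18.00.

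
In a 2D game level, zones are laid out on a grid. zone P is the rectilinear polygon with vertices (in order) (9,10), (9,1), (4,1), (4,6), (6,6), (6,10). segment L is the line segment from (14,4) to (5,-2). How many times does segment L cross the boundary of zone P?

0

The segment lies entirely outside zone P and never meets its boundary.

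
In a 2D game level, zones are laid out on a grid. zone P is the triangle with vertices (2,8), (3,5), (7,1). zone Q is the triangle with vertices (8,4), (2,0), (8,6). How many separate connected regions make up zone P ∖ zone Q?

zone P ∖ zone Q splits into 2 disjoint pieces (area 3.3333, area 0.3161).

2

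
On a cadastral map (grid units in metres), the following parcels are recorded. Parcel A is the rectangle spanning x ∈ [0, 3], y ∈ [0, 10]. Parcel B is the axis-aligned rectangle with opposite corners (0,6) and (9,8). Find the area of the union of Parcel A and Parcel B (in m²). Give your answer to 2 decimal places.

42.00

By inclusion–exclusion:
Individual areas: |Parcel A| = 30, |Parcel B| = 18.
|Parcel A∩Parcel B|: x∈[0,3], y∈[6,8] → 3·2 = 6.
|Parcel A ∪ Parcel B| = 48 − 6 = 42.00.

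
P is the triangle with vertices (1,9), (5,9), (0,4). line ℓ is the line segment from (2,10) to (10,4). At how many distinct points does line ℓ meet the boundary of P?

The segment meets the boundary at (4.286,8.286), (3.333,9).

2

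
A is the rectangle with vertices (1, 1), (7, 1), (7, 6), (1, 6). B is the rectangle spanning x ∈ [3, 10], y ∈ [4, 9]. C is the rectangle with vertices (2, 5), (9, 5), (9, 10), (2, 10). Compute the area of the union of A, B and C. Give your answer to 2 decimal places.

67.00

By inclusion–exclusion:
Individual areas: |A| = 30, |B| = 35, |C| = 35.
|A∩B|: x∈[3,7], y∈[4,6] → 4·2 = 8.
|A∩C|: x∈[2,7], y∈[5,6] → 5·1 = 5.
|B∩C|: x∈[3,9], y∈[5,9] → 6·4 = 24.
|A∩B∩C| = 4.
|A ∪ B ∪ C| = 100 − 37 + 4 = 67.00.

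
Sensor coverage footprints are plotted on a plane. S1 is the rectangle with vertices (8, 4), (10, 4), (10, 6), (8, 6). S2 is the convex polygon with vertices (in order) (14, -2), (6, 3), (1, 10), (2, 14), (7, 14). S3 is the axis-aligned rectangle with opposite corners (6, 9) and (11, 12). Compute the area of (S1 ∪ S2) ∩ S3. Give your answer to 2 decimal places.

The region (S1 ∪ S2) ∩ S3 is the polygon with vertices (9.188,9), (6,9), (6,12), (7.875,12).
By the shoelace formula its area is 7.59.

7.59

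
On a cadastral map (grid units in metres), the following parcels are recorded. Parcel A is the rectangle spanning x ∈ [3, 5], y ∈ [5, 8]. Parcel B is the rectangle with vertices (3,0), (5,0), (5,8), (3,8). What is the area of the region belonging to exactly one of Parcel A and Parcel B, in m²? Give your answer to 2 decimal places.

10.00

|Parcel A∩Parcel B|: x∈[3,5], y∈[5,8] → 2·3 = 6.
|Parcel A △ Parcel B| = |Parcel A| + |Parcel B| − 2·|Parcel A∩Parcel B| = 6 + 16 − 12 = 10.00.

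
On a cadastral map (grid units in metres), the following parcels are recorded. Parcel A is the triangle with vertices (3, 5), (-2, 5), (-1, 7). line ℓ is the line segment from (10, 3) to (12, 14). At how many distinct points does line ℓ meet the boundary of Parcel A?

The segment lies entirely outside Parcel A and never meets its boundary.

0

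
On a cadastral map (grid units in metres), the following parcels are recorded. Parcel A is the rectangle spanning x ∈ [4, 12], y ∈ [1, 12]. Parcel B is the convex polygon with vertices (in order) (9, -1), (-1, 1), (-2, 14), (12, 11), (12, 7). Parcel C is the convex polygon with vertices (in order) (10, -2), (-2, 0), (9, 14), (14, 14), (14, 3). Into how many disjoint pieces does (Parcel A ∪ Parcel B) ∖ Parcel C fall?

1

(Parcel A ∪ Parcel B) ∖ Parcel C is a single connected region.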